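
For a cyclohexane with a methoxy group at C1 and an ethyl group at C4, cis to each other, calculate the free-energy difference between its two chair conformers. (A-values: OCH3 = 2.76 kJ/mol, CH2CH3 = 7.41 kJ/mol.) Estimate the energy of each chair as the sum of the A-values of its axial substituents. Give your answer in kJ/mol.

C1 and C4 have opposite parity, so for the cis isomer the two substituents are one axial and one equatorial in each chair.
Chair I (methoxy axial, ethyl equatorial): E = 2.76 kJ/mol.
Chair II (methoxy equatorial, ethyl axial): E = 7.41 kJ/mol.
ΔE = 7.41 − 2.76 = 4.65 kJ/mol; chair I is more stable.

4.65 kJ/mol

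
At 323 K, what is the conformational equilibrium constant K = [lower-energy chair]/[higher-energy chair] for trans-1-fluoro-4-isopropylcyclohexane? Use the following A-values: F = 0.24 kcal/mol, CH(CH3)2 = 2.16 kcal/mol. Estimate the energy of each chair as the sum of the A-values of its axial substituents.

C1 and C4 have opposite parity, so for the trans isomer the two substituents are e,e in one chair and a,a in the other.
Chair I (fluoro axial, isopropyl axial): E = 2.40 kcal/mol; chair II (fluoro equatorial, isopropyl equatorial): E = 0.00 kcal/mol.
ΔG = 2.40 kcal/mol between the two chairs.
K = exp(ΔG/RT) with R = 1.987×10⁻³ kcal mol⁻¹ K⁻¹ and T = 323 K gives K ≈ 42.1.

K ≈ 42.1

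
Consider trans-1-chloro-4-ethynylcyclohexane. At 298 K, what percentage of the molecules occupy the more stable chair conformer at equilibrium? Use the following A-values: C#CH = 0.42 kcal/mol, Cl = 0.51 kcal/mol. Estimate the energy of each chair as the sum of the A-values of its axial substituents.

82.8%

C1 and C4 have opposite parity, so for the trans isomer the two substituents are e,e in one chair and a,a in the other.
Chair I (ethynyl axial, chloro axial): E = 0.93 kcal/mol; chair II (ethynyl equatorial, chloro equatorial): E = 0.00 kcal/mol.
ΔG = 0.93 kcal/mol between the two chairs.
K = exp(ΔG/RT) with R = 1.987×10⁻³ kcal mol⁻¹ K⁻¹ and T = 298 K gives K ≈ 4.81.
Fraction in the lower-energy chair = K/(K+1) = 82.8%.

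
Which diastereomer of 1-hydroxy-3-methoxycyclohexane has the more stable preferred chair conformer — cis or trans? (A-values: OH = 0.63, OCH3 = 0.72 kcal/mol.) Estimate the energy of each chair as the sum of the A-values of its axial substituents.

cis

At 1,3 positions (parity same): cis → (e,e or a,a); trans → (a,e or e,a).
Best chair for cis: E = 0.00 kcal/mol; best chair for trans: E = 0.63 kcal/mol.
The cis isomer is lower by 0.63 kcal/mol.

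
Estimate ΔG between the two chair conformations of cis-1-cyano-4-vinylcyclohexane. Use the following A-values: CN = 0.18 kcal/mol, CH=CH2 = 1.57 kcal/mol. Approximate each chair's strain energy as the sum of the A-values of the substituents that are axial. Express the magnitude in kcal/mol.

C1 and C4 have opposite parity, so for the cis isomer the two substituents are one axial and one equatorial in each chair.
Chair I (cyano axial, vinyl equatorial): E = 0.18 kcal/mol.
Chair II (cyano equatorial, vinyl axial): E = 1.57 kcal/mol.
ΔE = 1.57 − 0.18 = 1.39 kcal/mol; chair I is more stable.

1.39 kcal/mol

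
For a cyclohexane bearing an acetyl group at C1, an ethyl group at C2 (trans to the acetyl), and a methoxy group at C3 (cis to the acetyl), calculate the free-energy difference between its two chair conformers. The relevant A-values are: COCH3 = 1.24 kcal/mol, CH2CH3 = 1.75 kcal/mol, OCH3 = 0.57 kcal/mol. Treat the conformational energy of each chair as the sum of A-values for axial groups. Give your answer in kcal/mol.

Chair I (acetyl axial, ethyl axial, methoxy axial): E = 3.56 kcal/mol.
Chair II (acetyl equatorial, ethyl equatorial, methoxy equatorial): E = 0.00 kcal/mol.
ΔE = 3.56 − 0.00 = 3.56 kcal/mol; chair II is more stable.

3.56 kcal/mol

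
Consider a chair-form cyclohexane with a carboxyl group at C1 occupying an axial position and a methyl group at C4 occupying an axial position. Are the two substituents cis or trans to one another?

C1 and C4 have opposite parity, so their axial bonds point in opposite directions.
With opposite-parity carbons, two substituents on the same face are one axial and one equatorial; opposite faces give both axial or both equatorial.
Here the groups are axial/axial → opposite face → trans.

trans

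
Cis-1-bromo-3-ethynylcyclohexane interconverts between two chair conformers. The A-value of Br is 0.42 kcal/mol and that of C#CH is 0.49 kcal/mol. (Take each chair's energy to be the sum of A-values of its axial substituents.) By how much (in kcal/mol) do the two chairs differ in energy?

C1 and C3 have the same parity, so for the cis isomer the two substituents are e,e in one chair and a,a in the other.
Chair I (bromo axial, ethynyl axial): E = 0.91 kcal/mol.
Chair II (bromo equatorial, ethynyl equatorial): E = 0.00 kcal/mol.
ΔE = 0.91 − 0.00 = 0.91 kcal/mol; chair II is more stable.

0.91 kcal/mol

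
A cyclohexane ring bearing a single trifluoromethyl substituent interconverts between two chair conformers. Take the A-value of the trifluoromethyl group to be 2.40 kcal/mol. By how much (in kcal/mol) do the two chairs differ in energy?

A monosubstituted cyclohexane has one chair with the trifluoromethyl group axial (E = A = 2.40 kcal/mol) and one with it equatorial (E = 0).
ΔE = 2.40 − 0 = 2.40 kcal/mol.

2.40 kcal/mol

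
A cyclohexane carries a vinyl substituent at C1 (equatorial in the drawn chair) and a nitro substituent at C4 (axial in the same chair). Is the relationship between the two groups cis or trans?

C1 and C4 have opposite parity, so their axial bonds point in opposite directions.
With opposite-parity carbons, two substituents on the same face are one axial and one equatorial; opposite faces give both axial or both equatorial.
Here the groups are equatorial/axial → same face → cis.

cis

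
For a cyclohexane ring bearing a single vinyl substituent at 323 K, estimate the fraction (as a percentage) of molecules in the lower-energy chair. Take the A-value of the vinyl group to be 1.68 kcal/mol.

93.2%

One chair has the vinyl group axial (E = 1.68 kcal/mol) and the other has it equatorial (E = 0).
ΔG = 1.68 kcal/mol between the two chairs.
K = exp(ΔG/RT) with R = 1.987×10⁻³ kcal mol⁻¹ K⁻¹ and T = 323 K gives K ≈ 13.7.
Fraction in the lower-energy chair = K/(K+1) = 93.2%.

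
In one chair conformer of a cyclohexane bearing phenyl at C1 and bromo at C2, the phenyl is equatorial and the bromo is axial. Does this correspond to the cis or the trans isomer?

cis

C1 and C2 have opposite parity, so their axial bonds point in opposite directions.
With opposite-parity carbons, two substituents on the same face are one axial and one equatorial; opposite faces give both axial or both equatorial.
Here the groups are equatorial/axial → same face → cis.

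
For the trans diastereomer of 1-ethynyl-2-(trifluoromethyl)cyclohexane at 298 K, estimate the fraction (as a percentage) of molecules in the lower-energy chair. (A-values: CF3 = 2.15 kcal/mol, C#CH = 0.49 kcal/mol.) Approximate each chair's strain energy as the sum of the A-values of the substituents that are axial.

C1 and C2 have opposite parity, so for the trans isomer the two substituents are e,e in one chair and a,a in the other.
Chair I (trifluoromethyl axial, ethynyl axial): E = 2.64 kcal/mol; chair II (trifluoromethyl equatorial, ethynyl equatorial): E = 0.00 kcal/mol.
ΔG = 2.64 kcal/mol between the two chairs.
K = exp(ΔG/RT) with R = 1.987×10⁻³ kcal mol⁻¹ K⁻¹ and T = 298 K gives K ≈ 86.4.
Fraction in the lower-energy chair = K/(K+1) = 98.9%.

98.9%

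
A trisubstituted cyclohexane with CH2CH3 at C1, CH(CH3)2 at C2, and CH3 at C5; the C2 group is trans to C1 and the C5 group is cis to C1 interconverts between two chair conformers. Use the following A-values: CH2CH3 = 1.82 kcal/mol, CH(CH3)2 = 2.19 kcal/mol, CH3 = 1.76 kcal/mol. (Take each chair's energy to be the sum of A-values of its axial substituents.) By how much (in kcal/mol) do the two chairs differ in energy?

Chair I (ethyl axial, isopropyl axial, methyl axial): E = 5.77 kcal/mol.
Chair II (ethyl equatorial, isopropyl equatorial, methyl equatorial): E = 0.00 kcal/mol.
ΔE = 5.77 − 0.00 = 5.77 kcal/mol; chair II is more stable.

5.77 kcal/mol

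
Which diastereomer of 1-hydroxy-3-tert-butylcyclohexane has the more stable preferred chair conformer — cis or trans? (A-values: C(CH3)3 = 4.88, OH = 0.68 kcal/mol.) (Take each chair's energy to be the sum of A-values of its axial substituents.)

cis

At 1,3 positions (parity same): cis → (e,e or a,a); trans → (a,e or e,a).
Best chair for cis: E = 0.00 kcal/mol; best chair for trans: E = 0.68 kcal/mol.
The cis isomer is lower by 0.68 kcal/mol.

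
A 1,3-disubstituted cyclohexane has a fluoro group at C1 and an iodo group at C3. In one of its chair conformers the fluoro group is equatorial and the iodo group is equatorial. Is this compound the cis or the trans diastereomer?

C1 and C3 have the same parity, so their axial bonds point in the same direction.
With same-parity carbons, two substituents on the same face are both axial or both equatorial; opposite faces give one of each.
Here the groups are equatorial/equatorial → same face → cis.

cis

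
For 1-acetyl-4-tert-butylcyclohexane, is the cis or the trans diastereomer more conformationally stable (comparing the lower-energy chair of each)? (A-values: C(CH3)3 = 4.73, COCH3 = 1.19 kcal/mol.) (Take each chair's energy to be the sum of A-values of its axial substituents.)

At 1,4 positions (parity opposite): cis → (a,e or e,a); trans → (e,e or a,a).
Best chair for cis: E = 1.19 kcal/mol; best chair for trans: E = 0.00 kcal/mol.
The trans isomer is lower by 1.19 kcal/mol.

trans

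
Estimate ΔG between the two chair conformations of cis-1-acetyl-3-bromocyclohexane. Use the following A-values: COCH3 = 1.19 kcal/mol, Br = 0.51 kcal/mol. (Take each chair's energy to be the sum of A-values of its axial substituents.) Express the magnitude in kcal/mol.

1.70 kcal/mol

C1 and C3 have the same parity, so for the cis isomer the two substituents are e,e in one chair and a,a in the other.
Chair I (acetyl axial, bromo axial): E = 1.70 kcal/mol.
Chair II (acetyl equatorial, bromo equatorial): E = 0.00 kcal/mol.
ΔE = 1.70 − 0.00 = 1.70 kcal/mol; chair II is more stable.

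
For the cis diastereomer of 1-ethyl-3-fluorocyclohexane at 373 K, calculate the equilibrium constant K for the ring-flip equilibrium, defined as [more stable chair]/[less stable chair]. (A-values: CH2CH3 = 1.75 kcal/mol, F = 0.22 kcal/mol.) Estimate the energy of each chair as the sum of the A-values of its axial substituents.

C1 and C3 have the same parity, so for the cis isomer the two substituents are e,e in one chair and a,a in the other.
Chair I (ethyl axial, fluoro axial): E = 1.97 kcal/mol; chair II (ethyl equatorial, fluoro equatorial): E = 0.00 kcal/mol.
ΔG = 1.97 kcal/mol between the two chairs.
K = exp(ΔG/RT) with R = 1.987×10⁻³ kcal mol⁻¹ K⁻¹ and T = 373 K gives K ≈ 14.3.

K ≈ 14.3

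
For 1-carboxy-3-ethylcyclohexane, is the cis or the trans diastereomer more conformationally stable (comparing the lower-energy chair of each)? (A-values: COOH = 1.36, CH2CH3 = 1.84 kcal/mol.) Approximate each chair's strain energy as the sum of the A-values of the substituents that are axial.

cis

At 1,3 positions (parity same): cis → (e,e or a,a); trans → (a,e or e,a).
Best chair for cis: E = 0.00 kcal/mol; best chair for trans: E = 1.36 kcal/mol.
The cis isomer is lower by 1.36 kcal/mol.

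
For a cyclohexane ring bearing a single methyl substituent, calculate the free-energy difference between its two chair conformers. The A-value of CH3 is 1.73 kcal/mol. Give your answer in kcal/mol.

1.73 kcal/mol

A monosubstituted cyclohexane has one chair with the methyl group axial (E = A = 1.73 kcal/mol) and one with it equatorial (E = 0).
ΔE = 1.73 − 0 = 1.73 kcal/mol.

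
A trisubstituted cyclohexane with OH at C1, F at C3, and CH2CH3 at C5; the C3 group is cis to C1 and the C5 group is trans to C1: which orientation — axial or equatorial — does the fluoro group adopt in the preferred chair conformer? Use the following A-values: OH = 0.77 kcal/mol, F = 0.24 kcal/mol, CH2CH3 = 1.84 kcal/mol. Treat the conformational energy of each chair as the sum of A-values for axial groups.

axial

Chair I (hydroxyl axial, fluoro axial, ethyl equatorial): E = 1.01 kcal/mol.
Chair II (hydroxyl equatorial, fluoro equatorial, ethyl axial): E = 1.84 kcal/mol.
Chair I is the more stable (lower-energy) conformer, and in that chair the fluoro group is axial.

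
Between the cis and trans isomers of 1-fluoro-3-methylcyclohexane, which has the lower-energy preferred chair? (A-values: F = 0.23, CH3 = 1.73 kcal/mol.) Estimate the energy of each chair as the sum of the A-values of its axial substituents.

At 1,3 positions (parity same): cis → (e,e or a,a); trans → (a,e or e,a).
Best chair for cis: E = 0.00 kcal/mol; best chair for trans: E = 0.23 kcal/mol.
The cis isomer is lower by 0.23 kcal/mol.

cis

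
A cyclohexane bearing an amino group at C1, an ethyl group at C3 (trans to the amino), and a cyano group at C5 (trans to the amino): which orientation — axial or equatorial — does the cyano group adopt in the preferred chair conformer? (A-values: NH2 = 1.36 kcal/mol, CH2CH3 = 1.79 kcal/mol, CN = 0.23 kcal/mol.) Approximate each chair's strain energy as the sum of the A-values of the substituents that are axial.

equatorial

Chair I (amino axial, ethyl equatorial, cyano equatorial): E = 1.36 kcal/mol.
Chair II (amino equatorial, ethyl axial, cyano axial): E = 2.02 kcal/mol.
Chair I is the more stable (lower-energy) conformer, and in that chair the cyano group is equatorial.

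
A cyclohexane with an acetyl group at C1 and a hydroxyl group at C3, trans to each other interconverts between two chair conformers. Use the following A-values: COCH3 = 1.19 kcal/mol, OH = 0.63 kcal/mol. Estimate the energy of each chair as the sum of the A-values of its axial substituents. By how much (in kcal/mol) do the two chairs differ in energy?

C1 and C3 have the same parity, so for the trans isomer the two substituents are one axial and one equatorial in each chair.
Chair I (acetyl axial, hydroxyl equatorial): E = 1.19 kcal/mol.
Chair II (acetyl equatorial, hydroxyl axial): E = 0.63 kcal/mol.
ΔE = 1.19 − 0.63 = 0.56 kcal/mol; chair II is more stable.

0.56 kcal/mol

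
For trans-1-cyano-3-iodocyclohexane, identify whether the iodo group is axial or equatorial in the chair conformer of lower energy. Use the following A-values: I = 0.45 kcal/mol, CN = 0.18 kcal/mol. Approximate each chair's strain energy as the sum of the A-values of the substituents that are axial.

equatorial

C1 and C3 have the same parity, so for the trans isomer the two substituents are one axial and one equatorial in each chair.
Chair I (iodo axial, cyano equatorial): E = 0.45 kcal/mol.
Chair II (iodo equatorial, cyano axial): E = 0.18 kcal/mol.
Chair II is the more stable (lower-energy) conformer, and in that chair the iodo group is equatorial.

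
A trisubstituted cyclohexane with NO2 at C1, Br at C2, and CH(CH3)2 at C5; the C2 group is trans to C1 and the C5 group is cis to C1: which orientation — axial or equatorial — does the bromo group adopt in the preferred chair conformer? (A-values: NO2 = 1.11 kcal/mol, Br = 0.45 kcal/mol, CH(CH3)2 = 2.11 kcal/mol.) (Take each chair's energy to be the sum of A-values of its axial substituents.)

Chair I (nitro axial, bromo axial, isopropyl axial): E = 3.67 kcal/mol.
Chair II (nitro equatorial, bromo equatorial, isopropyl equatorial): E = 0.00 kcal/mol.
Chair II is the more stable (lower-energy) conformer, and in that chair the bromo group is equatorial.

equatorial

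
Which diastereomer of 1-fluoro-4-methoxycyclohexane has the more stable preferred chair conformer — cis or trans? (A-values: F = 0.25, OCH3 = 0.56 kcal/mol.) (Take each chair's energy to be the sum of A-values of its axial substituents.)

trans

At 1,4 positions (parity opposite): cis → (a,e or e,a); trans → (e,e or a,a).
Best chair for cis: E = 0.25 kcal/mol; best chair for trans: E = 0.00 kcal/mol.
The trans isomer is lower by 0.25 kcal/mol.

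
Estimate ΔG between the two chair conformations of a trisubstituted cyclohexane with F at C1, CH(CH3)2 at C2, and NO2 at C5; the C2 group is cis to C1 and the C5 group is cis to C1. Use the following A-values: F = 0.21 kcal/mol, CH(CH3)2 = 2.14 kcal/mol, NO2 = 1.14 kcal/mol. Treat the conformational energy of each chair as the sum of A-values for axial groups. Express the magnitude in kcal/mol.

Chair I (fluoro axial, isopropyl equatorial, nitro axial): E = 1.35 kcal/mol.
Chair II (fluoro equatorial, isopropyl axial, nitro equatorial): E = 2.14 kcal/mol.
ΔE = 2.14 − 1.35 = 0.79 kcal/mol; chair I is more stable.

0.79 kcal/mol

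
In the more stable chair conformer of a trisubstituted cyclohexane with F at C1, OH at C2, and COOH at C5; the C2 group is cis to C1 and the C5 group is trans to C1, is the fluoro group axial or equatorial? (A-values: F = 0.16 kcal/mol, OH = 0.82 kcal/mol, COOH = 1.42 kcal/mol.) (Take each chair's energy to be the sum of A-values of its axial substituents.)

axial

Chair I (fluoro axial, hydroxyl equatorial, carboxyl equatorial): E = 0.16 kcal/mol.
Chair II (fluoro equatorial, hydroxyl axial, carboxyl axial): E = 2.24 kcal/mol.
Chair I is the more stable (lower-energy) conformer, and in that chair the fluoro group is axial.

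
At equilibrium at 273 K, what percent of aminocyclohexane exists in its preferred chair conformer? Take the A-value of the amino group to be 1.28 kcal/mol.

One chair has the amino group axial (E = 1.28 kcal/mol) and the other has it equatorial (E = 0).
ΔG = 1.28 kcal/mol between the two chairs.
K = exp(ΔG/RT) with R = 1.987×10⁻³ kcal mol⁻¹ K⁻¹ and T = 273 K gives K ≈ 10.6.
Fraction in the lower-energy chair = K/(K+1) = 91.4%.

91.4%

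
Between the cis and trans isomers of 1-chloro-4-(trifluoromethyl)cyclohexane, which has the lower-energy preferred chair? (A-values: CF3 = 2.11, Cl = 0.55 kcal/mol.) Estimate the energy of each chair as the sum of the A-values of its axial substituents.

At 1,4 positions (parity opposite): cis → (a,e or e,a); trans → (e,e or a,a).
Best chair for cis: E = 0.55 kcal/mol; best chair for trans: E = 0.00 kcal/mol.
The trans isomer is lower by 0.55 kcal/mol.

trans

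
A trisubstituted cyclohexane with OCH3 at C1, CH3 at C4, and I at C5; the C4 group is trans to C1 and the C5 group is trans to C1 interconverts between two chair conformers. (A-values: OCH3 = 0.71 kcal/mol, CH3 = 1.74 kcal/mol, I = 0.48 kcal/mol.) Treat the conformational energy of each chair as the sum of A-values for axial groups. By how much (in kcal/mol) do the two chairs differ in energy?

1.97 kcal/mol

Chair I (methoxy axial, methyl axial, iodo equatorial): E = 2.45 kcal/mol.
Chair II (methoxy equatorial, methyl equatorial, iodo axial): E = 0.48 kcal/mol.
ΔE = 2.45 − 0.48 = 1.97 kcal/mol; chair II is more stable.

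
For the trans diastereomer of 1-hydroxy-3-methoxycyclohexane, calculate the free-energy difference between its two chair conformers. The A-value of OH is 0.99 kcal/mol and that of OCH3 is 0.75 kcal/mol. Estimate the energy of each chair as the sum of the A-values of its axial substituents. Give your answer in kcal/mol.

C1 and C3 have the same parity, so for the trans isomer the two substituents are one axial and one equatorial in each chair.
Chair I (hydroxyl axial, methoxy equatorial): E = 0.99 kcal/mol.
Chair II (hydroxyl equatorial, methoxy axial): E = 0.75 kcal/mol.
ΔE = 0.99 − 0.75 = 0.24 kcal/mol; chair II is more stable.

0.24 kcal/mol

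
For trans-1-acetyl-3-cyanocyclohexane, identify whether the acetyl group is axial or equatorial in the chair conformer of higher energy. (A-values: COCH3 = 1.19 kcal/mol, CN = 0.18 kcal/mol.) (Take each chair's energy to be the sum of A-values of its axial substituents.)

axial

C1 and C3 have the same parity, so for the trans isomer the two substituents are one axial and one equatorial in each chair.
Chair I (acetyl axial, cyano equatorial): E = 1.19 kcal/mol.
Chair II (acetyl equatorial, cyano axial): E = 0.18 kcal/mol.
Chair I is the less stable (higher-energy) conformer, and in that chair the acetyl group is axial.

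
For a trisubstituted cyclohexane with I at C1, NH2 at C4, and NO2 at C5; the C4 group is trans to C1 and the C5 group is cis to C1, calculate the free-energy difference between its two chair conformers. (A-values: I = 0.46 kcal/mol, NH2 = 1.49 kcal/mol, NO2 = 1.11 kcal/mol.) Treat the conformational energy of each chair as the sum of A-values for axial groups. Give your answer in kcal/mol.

3.06 kcal/mol

Chair I (iodo axial, amino axial, nitro axial): E = 3.06 kcal/mol.
Chair II (iodo equatorial, amino equatorial, nitro equatorial): E = 0.00 kcal/mol.
ΔE = 3.06 − 0.00 = 3.06 kcal/mol; chair II is more stable.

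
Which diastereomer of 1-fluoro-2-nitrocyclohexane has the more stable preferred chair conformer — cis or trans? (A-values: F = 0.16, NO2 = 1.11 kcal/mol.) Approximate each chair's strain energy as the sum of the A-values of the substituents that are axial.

trans

At 1,2 positions (parity opposite): cis → (a,e or e,a); trans → (e,e or a,a).
Best chair for cis: E = 0.16 kcal/mol; best chair for trans: E = 0.00 kcal/mol.
The trans isomer is lower by 0.16 kcal/mol.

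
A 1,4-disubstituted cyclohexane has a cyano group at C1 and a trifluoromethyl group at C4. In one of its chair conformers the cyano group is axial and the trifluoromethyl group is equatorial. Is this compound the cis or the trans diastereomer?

cis

C1 and C4 have opposite parity, so their axial bonds point in opposite directions.
With opposite-parity carbons, two substituents on the same face are one axial and one equatorial; opposite faces give both axial or both equatorial.
Here the groups are axial/equatorial → same face → cis.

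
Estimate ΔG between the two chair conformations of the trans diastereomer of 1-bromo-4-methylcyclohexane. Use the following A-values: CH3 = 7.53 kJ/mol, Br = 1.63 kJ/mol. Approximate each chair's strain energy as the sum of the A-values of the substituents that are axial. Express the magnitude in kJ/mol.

C1 and C4 have opposite parity, so for the trans isomer the two substituents are e,e in one chair and a,a in the other.
Chair I (methyl axial, bromo axial): E = 9.16 kJ/mol.
Chair II (methyl equatorial, bromo equatorial): E = 0.00 kJ/mol.
ΔE = 9.16 − 0.00 = 9.16 kJ/mol; chair II is more stable.

9.16 kJ/mol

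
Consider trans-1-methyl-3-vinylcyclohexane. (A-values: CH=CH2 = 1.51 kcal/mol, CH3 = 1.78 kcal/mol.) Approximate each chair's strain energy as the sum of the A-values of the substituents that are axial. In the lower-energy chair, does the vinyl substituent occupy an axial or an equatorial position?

axial

C1 and C3 have the same parity, so for the trans isomer the two substituents are one axial and one equatorial in each chair.
Chair I (vinyl axial, methyl equatorial): E = 1.51 kcal/mol.
Chair II (vinyl equatorial, methyl axial): E = 1.78 kcal/mol.
Chair I is the more stable (lower-energy) conformer, and in that chair the vinyl group is axial.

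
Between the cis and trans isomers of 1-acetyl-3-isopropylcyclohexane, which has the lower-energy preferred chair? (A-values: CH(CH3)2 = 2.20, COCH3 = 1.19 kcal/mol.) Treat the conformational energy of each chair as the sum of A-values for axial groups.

At 1,3 positions (parity same): cis → (e,e or a,a); trans → (a,e or e,a).
Best chair for cis: E = 0.00 kcal/mol; best chair for trans: E = 1.19 kcal/mol.
The cis isomer is lower by 1.19 kcal/mol.

cis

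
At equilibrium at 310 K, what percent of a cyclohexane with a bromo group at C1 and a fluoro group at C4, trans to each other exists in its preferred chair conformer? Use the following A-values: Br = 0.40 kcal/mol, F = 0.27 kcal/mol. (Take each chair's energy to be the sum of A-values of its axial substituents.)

C1 and C4 have opposite parity, so for the trans isomer the two substituents are e,e in one chair and a,a in the other.
Chair I (bromo axial, fluoro axial): E = 0.67 kcal/mol; chair II (bromo equatorial, fluoro equatorial): E = 0.00 kcal/mol.
ΔG = 0.67 kcal/mol between the two chairs.
K = exp(ΔG/RT) with R = 1.987×10⁻³ kcal mol⁻¹ K⁻¹ and T = 310 K gives K ≈ 2.97.
Fraction in the lower-energy chair = K/(K+1) = 74.8%.

74.8%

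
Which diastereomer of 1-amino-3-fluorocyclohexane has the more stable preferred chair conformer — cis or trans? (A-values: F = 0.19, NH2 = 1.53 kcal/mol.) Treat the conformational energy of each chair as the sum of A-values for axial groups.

cis

At 1,3 positions (parity same): cis → (e,e or a,a); trans → (a,e or e,a).
Best chair for cis: E = 0.00 kcal/mol; best chair for trans: E = 0.19 kcal/mol.
The cis isomer is lower by 0.19 kcal/mol.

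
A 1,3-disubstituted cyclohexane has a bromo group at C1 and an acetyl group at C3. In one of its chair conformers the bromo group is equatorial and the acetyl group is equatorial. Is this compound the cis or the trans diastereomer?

C1 and C3 have the same parity, so their axial bonds point in the same direction.
With same-parity carbons, two substituents on the same face are both axial or both equatorial; opposite faces give one of each.
Here the groups are equatorial/equatorial → same face → cis.

cis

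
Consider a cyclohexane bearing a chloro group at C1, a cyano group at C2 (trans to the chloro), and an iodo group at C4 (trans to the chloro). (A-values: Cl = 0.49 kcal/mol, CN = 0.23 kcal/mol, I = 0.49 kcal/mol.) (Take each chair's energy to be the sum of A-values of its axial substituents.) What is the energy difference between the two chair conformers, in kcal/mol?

1.21 kcal/mol

Chair I (chloro axial, cyano axial, iodo axial): E = 1.21 kcal/mol.
Chair II (chloro equatorial, cyano equatorial, iodo equatorial): E = 0.00 kcal/mol.
ΔE = 1.21 − 0.00 = 1.21 kcal/mol; chair II is more stable.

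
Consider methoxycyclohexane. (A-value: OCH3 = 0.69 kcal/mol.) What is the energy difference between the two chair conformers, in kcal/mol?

A monosubstituted cyclohexane has one chair with the methoxy group axial (E = A = 0.69 kcal/mol) and one with it equatorial (E = 0).
ΔE = 0.69 − 0 = 0.69 kcal/mol.

0.69 kcal/mol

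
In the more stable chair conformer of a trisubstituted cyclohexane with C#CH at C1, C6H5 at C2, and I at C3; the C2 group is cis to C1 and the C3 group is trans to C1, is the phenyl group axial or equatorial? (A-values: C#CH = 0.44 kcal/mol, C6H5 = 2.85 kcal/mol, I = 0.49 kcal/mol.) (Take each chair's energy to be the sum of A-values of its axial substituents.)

Chair I (ethynyl axial, phenyl equatorial, iodo equatorial): E = 0.44 kcal/mol.
Chair II (ethynyl equatorial, phenyl axial, iodo axial): E = 3.34 kcal/mol.
Chair I is the more stable (lower-energy) conformer, and in that chair the phenyl group is equatorial.

equatorial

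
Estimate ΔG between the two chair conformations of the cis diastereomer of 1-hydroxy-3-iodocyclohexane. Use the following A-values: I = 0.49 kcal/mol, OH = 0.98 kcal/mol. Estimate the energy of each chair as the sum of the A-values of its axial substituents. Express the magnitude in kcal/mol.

C1 and C3 have the same parity, so for the cis isomer the two substituents are e,e in one chair and a,a in the other.
Chair I (iodo axial, hydroxyl axial): E = 1.47 kcal/mol.
Chair II (iodo equatorial, hydroxyl equatorial): E = 0.00 kcal/mol.
ΔE = 1.47 − 0.00 = 1.47 kcal/mol; chair II is more stable.

1.47 kcal/mol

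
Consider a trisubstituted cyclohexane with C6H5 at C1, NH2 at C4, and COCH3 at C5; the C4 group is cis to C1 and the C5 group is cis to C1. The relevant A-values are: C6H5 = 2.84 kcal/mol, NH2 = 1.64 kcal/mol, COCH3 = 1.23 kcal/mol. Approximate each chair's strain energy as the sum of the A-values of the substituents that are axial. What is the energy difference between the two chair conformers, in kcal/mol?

Chair I (phenyl axial, amino equatorial, acetyl axial): E = 4.07 kcal/mol.
Chair II (phenyl equatorial, amino axial, acetyl equatorial): E = 1.64 kcal/mol.
ΔE = 4.07 − 1.64 = 2.43 kcal/mol; chair II is more stable.

2.43 kcal/mol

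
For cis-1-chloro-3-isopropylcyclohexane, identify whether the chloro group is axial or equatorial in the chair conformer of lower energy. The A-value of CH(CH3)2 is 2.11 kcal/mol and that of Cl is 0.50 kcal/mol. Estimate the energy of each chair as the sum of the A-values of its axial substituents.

C1 and C3 have the same parity, so for the cis isomer the two substituents are e,e in one chair and a,a in the other.
Chair I (isopropyl axial, chloro axial): E = 2.61 kcal/mol.
Chair II (isopropyl equatorial, chloro equatorial): E = 0.00 kcal/mol.
Chair II is the more stable (lower-energy) conformer, and in that chair the chloro group is equatorial.

equatorial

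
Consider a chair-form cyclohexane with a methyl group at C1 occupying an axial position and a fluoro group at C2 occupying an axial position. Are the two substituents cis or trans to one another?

trans

C1 and C2 have opposite parity, so their axial bonds point in opposite directions.
With opposite-parity carbons, two substituents on the same face are one axial and one equatorial; opposite faces give both axial or both equatorial.
Here the groups are axial/axial → opposite face → trans.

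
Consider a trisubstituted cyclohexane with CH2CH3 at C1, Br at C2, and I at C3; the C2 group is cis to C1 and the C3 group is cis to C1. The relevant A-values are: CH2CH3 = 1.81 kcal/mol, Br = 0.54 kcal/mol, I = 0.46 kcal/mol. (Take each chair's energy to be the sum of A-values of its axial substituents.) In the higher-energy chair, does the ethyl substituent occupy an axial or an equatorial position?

axial

Chair I (ethyl axial, bromo equatorial, iodo axial): E = 2.27 kcal/mol.
Chair II (ethyl equatorial, bromo axial, iodo equatorial): E = 0.54 kcal/mol.
Chair I is the less stable (higher-energy) conformer, and in that chair the ethyl group is axial.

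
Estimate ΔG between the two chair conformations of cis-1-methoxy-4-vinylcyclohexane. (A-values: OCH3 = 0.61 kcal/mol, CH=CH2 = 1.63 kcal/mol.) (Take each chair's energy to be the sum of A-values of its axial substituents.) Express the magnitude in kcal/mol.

1.02 kcal/mol

C1 and C4 have opposite parity, so for the cis isomer the two substituents are one axial and one equatorial in each chair.
Chair I (methoxy axial, vinyl equatorial): E = 0.61 kcal/mol.
Chair II (methoxy equatorial, vinyl axial): E = 1.63 kcal/mol.
ΔE = 1.63 − 0.61 = 1.02 kcal/mol; chair I is more stable.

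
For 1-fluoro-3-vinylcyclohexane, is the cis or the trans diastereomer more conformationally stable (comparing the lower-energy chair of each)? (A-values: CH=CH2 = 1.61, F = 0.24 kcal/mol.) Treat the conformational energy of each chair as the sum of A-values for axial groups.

cis

At 1,3 positions (parity same): cis → (e,e or a,a); trans → (a,e or e,a).
Best chair for cis: E = 0.00 kcal/mol; best chair for trans: E = 0.24 kcal/mol.
The cis isomer is lower by 0.24 kcal/mol.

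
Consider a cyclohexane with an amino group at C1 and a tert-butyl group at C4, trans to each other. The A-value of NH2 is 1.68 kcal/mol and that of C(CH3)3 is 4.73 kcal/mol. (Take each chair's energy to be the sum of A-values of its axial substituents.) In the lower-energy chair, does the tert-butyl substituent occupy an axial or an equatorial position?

C1 and C4 have opposite parity, so for the trans isomer the two substituents are e,e in one chair and a,a in the other.
Chair I (amino axial, tert-butyl axial): E = 6.41 kcal/mol.
Chair II (amino equatorial, tert-butyl equatorial): E = 0.00 kcal/mol.
Chair II is the more stable (lower-energy) conformer, and in that chair the tert-butyl group is equatorial.

equatorial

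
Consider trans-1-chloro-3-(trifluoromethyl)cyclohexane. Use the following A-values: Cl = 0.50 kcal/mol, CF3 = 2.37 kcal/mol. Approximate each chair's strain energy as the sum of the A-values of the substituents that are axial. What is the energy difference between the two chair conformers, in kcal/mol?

C1 and C3 have the same parity, so for the trans isomer the two substituents are one axial and one equatorial in each chair.
Chair I (chloro axial, trifluoromethyl equatorial): E = 0.50 kcal/mol.
Chair II (chloro equatorial, trifluoromethyl axial): E = 2.37 kcal/mol.
ΔE = 2.37 − 0.50 = 1.87 kcal/mol; chair I is more stable.

1.87 kcal/mol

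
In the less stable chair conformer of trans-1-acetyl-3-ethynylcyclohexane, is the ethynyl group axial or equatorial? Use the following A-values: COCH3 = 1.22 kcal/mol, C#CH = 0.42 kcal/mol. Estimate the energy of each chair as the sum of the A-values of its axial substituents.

C1 and C3 have the same parity, so for the trans isomer the two substituents are one axial and one equatorial in each chair.
Chair I (acetyl axial, ethynyl equatorial): E = 1.22 kcal/mol.
Chair II (acetyl equatorial, ethynyl axial): E = 0.42 kcal/mol.
Chair I is the less stable (higher-energy) conformer, and in that chair the ethynyl group is equatorial.

equatorial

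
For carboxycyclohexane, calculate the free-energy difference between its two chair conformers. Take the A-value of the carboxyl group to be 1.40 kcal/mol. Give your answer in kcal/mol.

1.40 kcal/mol

A monosubstituted cyclohexane has one chair with the carboxyl group axial (E = A = 1.40 kcal/mol) and one with it equatorial (E = 0).
ΔE = 1.40 − 0 = 1.40 kcal/mol.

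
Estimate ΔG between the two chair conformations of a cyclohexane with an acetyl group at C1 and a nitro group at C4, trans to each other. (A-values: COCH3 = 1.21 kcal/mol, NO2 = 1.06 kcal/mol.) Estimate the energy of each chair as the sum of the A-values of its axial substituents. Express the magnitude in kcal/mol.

2.27 kcal/mol

C1 and C4 have opposite parity, so for the trans isomer the two substituents are e,e in one chair and a,a in the other.
Chair I (acetyl axial, nitro axial): E = 2.27 kcal/mol.
Chair II (acetyl equatorial, nitro equatorial): E = 0.00 kcal/mol.
ΔE = 2.27 − 0.00 = 2.27 kcal/mol; chair II is more stable.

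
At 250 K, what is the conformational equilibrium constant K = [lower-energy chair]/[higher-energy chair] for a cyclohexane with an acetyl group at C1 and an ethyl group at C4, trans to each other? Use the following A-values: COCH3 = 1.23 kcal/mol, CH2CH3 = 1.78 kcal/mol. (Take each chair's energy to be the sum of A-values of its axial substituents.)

K ≈ 428

C1 and C4 have opposite parity, so for the trans isomer the two substituents are e,e in one chair and a,a in the other.
Chair I (acetyl axial, ethyl axial): E = 3.01 kcal/mol; chair II (acetyl equatorial, ethyl equatorial): E = 0.00 kcal/mol.
ΔG = 3.01 kcal/mol between the two chairs.
K = exp(ΔG/RT) with R = 1.987×10⁻³ kcal mol⁻¹ K⁻¹ and T = 250 K gives K ≈ 428.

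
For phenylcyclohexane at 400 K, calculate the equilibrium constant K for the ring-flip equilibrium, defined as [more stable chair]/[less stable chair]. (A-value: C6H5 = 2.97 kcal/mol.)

One chair has the phenyl group axial (E = 2.97 kcal/mol) and the other has it equatorial (E = 0).
ΔG = 2.97 kcal/mol between the two chairs.
K = exp(ΔG/RT) with R = 1.987×10⁻³ kcal mol⁻¹ K⁻¹ and T = 400 K gives K ≈ 42.

K ≈ 42.0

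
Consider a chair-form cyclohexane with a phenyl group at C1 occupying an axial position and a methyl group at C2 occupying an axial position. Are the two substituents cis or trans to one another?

trans

C1 and C2 have opposite parity, so their axial bonds point in opposite directions.
With opposite-parity carbons, two substituents on the same face are one axial and one equatorial; opposite faces give both axial or both equatorial.
Here the groups are axial/axial → opposite face → trans.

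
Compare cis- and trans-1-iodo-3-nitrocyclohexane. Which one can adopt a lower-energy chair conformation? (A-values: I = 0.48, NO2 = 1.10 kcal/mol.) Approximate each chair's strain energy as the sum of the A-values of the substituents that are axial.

At 1,3 positions (parity same): cis → (e,e or a,a); trans → (a,e or e,a).
Best chair for cis: E = 0.00 kcal/mol; best chair for trans: E = 0.48 kcal/mol.
The cis isomer is lower by 0.48 kcal/mol.

cis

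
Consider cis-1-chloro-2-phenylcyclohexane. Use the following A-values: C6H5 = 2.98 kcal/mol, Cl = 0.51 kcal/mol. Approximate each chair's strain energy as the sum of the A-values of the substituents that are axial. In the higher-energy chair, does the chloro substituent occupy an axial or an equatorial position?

equatorial

C1 and C2 have opposite parity, so for the cis isomer the two substituents are one axial and one equatorial in each chair.
Chair I (phenyl axial, chloro equatorial): E = 2.98 kcal/mol.
Chair II (phenyl equatorial, chloro axial): E = 0.51 kcal/mol.
Chair I is the less stable (higher-energy) conformer, and in that chair the chloro group is equatorial.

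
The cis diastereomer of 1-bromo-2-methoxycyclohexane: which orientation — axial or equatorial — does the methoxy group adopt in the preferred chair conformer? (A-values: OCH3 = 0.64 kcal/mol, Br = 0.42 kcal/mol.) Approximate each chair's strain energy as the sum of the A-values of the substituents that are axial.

equatorial

C1 and C2 have opposite parity, so for the cis isomer the two substituents are one axial and one equatorial in each chair.
Chair I (methoxy axial, bromo equatorial): E = 0.64 kcal/mol.
Chair II (methoxy equatorial, bromo axial): E = 0.42 kcal/mol.
Chair II is the more stable (lower-energy) conformer, and in that chair the methoxy group is equatorial.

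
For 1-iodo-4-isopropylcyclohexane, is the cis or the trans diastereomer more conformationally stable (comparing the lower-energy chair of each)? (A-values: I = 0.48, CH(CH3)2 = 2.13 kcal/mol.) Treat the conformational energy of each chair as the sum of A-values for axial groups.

trans

At 1,4 positions (parity opposite): cis → (a,e or e,a); trans → (e,e or a,a).
Best chair for cis: E = 0.48 kcal/mol; best chair for trans: E = 0.00 kcal/mol.
The trans isomer is lower by 0.48 kcal/mol.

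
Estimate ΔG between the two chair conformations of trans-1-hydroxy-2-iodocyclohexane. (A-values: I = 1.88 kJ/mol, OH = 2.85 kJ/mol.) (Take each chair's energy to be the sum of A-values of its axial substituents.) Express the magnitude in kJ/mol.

C1 and C2 have opposite parity, so for the trans isomer the two substituents are e,e in one chair and a,a in the other.
Chair I (iodo axial, hydroxyl axial): E = 4.73 kJ/mol.
Chair II (iodo equatorial, hydroxyl equatorial): E = 0.00 kJ/mol.
ΔE = 4.73 − 0.00 = 4.73 kJ/mol; chair II is more stable.

4.73 kJ/mol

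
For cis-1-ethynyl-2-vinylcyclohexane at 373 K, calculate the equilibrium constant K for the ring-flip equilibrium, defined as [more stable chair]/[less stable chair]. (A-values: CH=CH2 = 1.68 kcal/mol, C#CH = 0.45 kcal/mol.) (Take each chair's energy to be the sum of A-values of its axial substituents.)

K ≈ 5.26

C1 and C2 have opposite parity, so for the cis isomer the two substituents are one axial and one equatorial in each chair.
Chair I (vinyl axial, ethynyl equatorial): E = 1.68 kcal/mol; chair II (vinyl equatorial, ethynyl axial): E = 0.45 kcal/mol.
ΔG = 1.23 kcal/mol between the two chairs.
K = exp(ΔG/RT) with R = 1.987×10⁻³ kcal mol⁻¹ K⁻¹ and T = 373 K gives K ≈ 5.26.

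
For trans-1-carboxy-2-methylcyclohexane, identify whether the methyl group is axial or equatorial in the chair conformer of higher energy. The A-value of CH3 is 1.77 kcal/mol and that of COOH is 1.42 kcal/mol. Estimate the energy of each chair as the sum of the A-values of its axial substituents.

axial

C1 and C2 have opposite parity, so for the trans isomer the two substituents are e,e in one chair and a,a in the other.
Chair I (methyl axial, carboxyl axial): E = 3.19 kcal/mol.
Chair II (methyl equatorial, carboxyl equatorial): E = 0.00 kcal/mol.
Chair I is the less stable (higher-energy) conformer, and in that chair the methyl group is axial.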